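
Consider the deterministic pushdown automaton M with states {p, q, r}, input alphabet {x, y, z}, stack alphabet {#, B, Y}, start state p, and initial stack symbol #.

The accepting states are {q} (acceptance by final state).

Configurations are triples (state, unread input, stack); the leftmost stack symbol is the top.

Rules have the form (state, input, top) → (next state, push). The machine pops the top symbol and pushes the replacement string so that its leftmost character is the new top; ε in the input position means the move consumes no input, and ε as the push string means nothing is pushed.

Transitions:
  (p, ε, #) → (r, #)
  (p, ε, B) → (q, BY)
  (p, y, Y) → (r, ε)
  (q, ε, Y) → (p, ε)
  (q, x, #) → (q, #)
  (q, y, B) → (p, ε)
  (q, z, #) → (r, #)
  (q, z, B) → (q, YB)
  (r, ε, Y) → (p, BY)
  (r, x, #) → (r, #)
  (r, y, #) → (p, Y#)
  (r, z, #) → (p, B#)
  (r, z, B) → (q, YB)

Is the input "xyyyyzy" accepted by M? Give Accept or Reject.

Reject

(p, xyyyyzy, #) ⊢ (r, xyyyyzy, #) ⊢ (r, yyyyzy, #) ⊢ (p, yyyzy, Y#) ⊢ (r, yyzy, #) ⊢ (p, yzy, Y#) ⊢ (r, zy, #) ⊢ (p, y, B#) ⊢ (q, y, BY#) ⊢ (p, ε, Y#)
All input consumed; state p ∉ F and no further ε-move applies.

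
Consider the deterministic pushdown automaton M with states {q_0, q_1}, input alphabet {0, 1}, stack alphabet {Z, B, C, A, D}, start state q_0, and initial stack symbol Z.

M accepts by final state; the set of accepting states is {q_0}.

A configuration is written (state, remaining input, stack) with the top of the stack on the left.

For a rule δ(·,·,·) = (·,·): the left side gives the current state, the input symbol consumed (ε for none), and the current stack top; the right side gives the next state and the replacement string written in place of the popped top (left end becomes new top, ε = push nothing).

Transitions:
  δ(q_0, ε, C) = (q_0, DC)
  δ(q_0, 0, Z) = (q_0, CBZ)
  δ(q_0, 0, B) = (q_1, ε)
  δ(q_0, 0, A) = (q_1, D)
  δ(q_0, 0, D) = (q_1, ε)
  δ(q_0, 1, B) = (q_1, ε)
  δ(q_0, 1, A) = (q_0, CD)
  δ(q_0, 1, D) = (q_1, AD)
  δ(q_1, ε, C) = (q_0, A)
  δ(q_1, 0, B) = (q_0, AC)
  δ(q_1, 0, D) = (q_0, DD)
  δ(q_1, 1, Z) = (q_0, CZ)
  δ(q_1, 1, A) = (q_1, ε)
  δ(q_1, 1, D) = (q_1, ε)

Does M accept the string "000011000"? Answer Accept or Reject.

(q_0, 000011000, Z)
  read 0, top Z: go to q_0, push CBZ → (q_0, 00011000, CBZ)
  ε-move, top C: go to q_0, push DC → (q_0, 00011000, DCBZ)
  read 0, top D: go to q_1, push ε → (q_1, 0011000, CBZ)
  ε-move, top C: go to q_0, push A → (q_0, 0011000, ABZ)
  read 0, top A: go to q_1, push D → (q_1, 011000, DBZ)
  read 0, top D: go to q_0, push DD → (q_0, 11000, DDBZ)
  read 1, top D: go to q_1, push AD → (q_1, 1000, ADDBZ)
  read 1, top A: go to q_1, push ε → (q_1, 000, DDBZ)
  read 0, top D: go to q_0, push DD → (q_0, 00, DDDBZ)
  read 0, top D: go to q_1, push ε → (q_1, 0, DDBZ)
  read 0, top D: go to q_0, push DD → (q_0, ε, DDDBZ)
All input consumed; state q_0 ∈ F.

Accept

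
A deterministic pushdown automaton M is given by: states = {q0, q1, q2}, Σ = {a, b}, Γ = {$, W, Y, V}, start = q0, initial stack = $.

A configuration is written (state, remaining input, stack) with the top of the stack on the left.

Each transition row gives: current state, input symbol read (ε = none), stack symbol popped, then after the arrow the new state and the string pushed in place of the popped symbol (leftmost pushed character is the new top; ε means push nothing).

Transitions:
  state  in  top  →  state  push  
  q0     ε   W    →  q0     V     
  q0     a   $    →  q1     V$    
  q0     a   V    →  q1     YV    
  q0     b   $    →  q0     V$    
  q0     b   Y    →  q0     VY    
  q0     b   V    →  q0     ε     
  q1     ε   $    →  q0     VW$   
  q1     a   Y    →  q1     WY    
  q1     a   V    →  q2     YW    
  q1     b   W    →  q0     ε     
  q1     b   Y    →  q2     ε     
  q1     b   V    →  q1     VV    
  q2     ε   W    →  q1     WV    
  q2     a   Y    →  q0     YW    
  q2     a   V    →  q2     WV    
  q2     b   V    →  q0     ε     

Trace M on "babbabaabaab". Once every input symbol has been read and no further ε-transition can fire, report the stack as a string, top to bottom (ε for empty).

(q0, babbabaabaab, $)
  read b, top $: go to q0, push V$ → (q0, abbabaabaab, V$)
  read a, top V: go to q1, push YV → (q1, bbabaabaab, YV$)
  read b, top Y: go to q2, push ε → (q2, babaabaab, V$)
  read b, top V: go to q0, push ε → (q0, abaabaab, $)
  read a, top $: go to q1, push V$ → (q1, baabaab, V$)
  read b, top V: go to q1, push VV → (q1, aabaab, VV$)
  read a, top V: go to q2, push YW → (q2, abaab, YWV$)
  read a, top Y: go to q0, push YW → (q0, baab, YWWV$)
  read b, top Y: go to q0, push VY → (q0, aab, VYWWV$)
  read a, top V: go to q1, push YV → (q1, ab, YVYWWV$)
  read a, top Y: go to q1, push WY → (q1, b, WYVYWWV$)
  read b, top W: go to q0, push ε → (q0, ε, YVYWWV$)
All input consumed in state q0 with stack YVYWWV$.

YVYWWV$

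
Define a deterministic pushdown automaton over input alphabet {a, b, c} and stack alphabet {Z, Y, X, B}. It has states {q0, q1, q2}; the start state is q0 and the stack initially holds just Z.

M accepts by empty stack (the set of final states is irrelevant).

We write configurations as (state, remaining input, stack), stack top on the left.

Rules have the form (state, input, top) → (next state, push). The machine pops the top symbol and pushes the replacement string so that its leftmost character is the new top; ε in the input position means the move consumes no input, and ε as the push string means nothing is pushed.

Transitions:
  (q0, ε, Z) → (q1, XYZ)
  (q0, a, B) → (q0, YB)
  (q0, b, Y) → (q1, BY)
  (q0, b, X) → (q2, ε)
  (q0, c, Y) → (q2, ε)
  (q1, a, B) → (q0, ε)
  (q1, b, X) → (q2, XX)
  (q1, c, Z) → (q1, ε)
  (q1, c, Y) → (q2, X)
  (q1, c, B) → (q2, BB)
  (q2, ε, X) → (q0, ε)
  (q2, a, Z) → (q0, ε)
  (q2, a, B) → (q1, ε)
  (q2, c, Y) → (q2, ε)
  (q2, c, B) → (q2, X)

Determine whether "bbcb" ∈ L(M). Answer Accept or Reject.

Reject

(q0, bbcb, Z)
  ε-move, top Z: go to q1, push XYZ → (q1, bbcb, XYZ)
  read b, top X: go to q2, push XX → (q2, bcb, XXYZ)
  ε-move, top X: go to q0, push ε → (q0, bcb, XYZ)
  read b, top X: go to q2, push ε → (q2, cb, YZ)
  read c, top Y: go to q2, push ε → (q2, b, Z)
No transition applies at (q2, b, Z); input not fully consumed.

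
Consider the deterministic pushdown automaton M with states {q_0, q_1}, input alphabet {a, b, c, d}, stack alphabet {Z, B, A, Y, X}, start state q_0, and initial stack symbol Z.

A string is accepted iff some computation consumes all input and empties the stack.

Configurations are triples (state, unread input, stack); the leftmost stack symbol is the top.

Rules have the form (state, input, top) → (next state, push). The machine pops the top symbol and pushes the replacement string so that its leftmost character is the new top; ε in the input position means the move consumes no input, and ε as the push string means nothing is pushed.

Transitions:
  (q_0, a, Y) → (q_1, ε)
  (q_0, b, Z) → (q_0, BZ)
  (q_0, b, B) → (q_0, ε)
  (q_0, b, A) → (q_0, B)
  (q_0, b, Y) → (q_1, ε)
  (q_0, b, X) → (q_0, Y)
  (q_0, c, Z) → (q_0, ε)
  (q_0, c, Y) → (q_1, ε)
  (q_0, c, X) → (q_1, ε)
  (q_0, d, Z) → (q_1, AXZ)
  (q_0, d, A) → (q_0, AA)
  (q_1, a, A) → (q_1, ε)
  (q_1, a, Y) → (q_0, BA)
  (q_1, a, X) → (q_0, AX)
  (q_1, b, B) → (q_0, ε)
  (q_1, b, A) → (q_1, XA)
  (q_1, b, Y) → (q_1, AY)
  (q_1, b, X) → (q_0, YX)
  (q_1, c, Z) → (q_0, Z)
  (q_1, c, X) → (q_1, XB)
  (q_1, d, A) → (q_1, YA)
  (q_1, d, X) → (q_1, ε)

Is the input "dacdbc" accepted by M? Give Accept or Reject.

(q_0, dacdbc, Z) ⊢ (q_1, acdbc, AXZ) ⊢ (q_1, cdbc, XZ) ⊢ (q_1, dbc, XBZ) ⊢ (q_1, bc, BZ) ⊢ (q_0, c, Z) ⊢ (q_0, ε, ε)
All input consumed and the stack is empty.

Accept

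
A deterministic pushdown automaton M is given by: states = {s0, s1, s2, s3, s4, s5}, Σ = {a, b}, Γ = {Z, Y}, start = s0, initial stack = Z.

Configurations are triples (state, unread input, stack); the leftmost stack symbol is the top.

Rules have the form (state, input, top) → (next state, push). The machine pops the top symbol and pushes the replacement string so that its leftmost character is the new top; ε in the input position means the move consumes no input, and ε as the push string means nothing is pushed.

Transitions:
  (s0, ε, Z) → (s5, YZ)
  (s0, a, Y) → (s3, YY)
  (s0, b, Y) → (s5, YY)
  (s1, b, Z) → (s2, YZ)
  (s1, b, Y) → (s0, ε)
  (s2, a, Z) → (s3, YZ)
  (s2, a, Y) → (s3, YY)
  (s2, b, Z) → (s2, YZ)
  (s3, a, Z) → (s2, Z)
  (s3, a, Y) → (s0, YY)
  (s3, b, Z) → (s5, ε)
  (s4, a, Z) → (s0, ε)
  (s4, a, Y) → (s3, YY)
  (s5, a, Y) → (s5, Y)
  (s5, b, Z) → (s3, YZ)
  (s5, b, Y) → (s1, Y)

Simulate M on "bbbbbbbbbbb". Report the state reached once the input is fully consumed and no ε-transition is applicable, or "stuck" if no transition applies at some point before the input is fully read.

(s0, bbbbbbbbbbb, Z)
  ε-move, top Z: go to s5, push YZ → (s5, bbbbbbbbbbb, YZ)
  read b, top Y: go to s1, push Y → (s1, bbbbbbbbbb, YZ)
  read b, top Y: go to s0, push ε → (s0, bbbbbbbbb, Z)
  ε-move, top Z: go to s5, push YZ → (s5, bbbbbbbbb, YZ)
  read b, top Y: go to s1, push Y → (s1, bbbbbbbb, YZ)
  read b, top Y: go to s0, push ε → (s0, bbbbbbb, Z)
  ε-move, top Z: go to s5, push YZ → (s5, bbbbbbb, YZ)
  read b, top Y: go to s1, push Y → (s1, bbbbbb, YZ)
  read b, top Y: go to s0, push ε → (s0, bbbbb, Z)
  ε-move, top Z: go to s5, push YZ → (s5, bbbbb, YZ)
  read b, top Y: go to s1, push Y → (s1, bbbb, YZ)
  read b, top Y: go to s0, push ε → (s0, bbb, Z)
  ε-move, top Z: go to s5, push YZ → (s5, bbb, YZ)
  read b, top Y: go to s1, push Y → (s1, bb, YZ)
  read b, top Y: go to s0, push ε → (s0, b, Z)
  ε-move, top Z: go to s5, push YZ → (s5, b, YZ)
  read b, top Y: go to s1, push Y → (s1, ε, YZ)
All input consumed; M is in state s1.

s1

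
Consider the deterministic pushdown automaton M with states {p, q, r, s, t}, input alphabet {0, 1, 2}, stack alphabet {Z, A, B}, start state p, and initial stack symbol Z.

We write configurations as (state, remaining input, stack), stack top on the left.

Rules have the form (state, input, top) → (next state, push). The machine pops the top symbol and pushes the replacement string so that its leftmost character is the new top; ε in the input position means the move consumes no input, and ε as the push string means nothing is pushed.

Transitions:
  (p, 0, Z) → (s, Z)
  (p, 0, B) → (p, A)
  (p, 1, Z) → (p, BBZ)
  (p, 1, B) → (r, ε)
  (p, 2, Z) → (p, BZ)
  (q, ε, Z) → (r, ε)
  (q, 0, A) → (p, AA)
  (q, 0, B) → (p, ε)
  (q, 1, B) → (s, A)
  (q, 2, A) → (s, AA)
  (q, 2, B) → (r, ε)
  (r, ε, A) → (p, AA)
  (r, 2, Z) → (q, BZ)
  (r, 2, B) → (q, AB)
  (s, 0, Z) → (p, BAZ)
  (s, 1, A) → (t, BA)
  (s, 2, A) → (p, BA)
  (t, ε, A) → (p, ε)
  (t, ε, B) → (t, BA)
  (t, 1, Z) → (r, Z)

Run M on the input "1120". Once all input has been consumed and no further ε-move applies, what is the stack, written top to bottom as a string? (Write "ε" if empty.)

(p, 1120, Z) ⊢ (p, 120, BBZ) ⊢ (r, 20, BZ) ⊢ (q, 0, ABZ) ⊢ (p, ε, AABZ)
All input consumed in state p with stack AABZ.

AABZ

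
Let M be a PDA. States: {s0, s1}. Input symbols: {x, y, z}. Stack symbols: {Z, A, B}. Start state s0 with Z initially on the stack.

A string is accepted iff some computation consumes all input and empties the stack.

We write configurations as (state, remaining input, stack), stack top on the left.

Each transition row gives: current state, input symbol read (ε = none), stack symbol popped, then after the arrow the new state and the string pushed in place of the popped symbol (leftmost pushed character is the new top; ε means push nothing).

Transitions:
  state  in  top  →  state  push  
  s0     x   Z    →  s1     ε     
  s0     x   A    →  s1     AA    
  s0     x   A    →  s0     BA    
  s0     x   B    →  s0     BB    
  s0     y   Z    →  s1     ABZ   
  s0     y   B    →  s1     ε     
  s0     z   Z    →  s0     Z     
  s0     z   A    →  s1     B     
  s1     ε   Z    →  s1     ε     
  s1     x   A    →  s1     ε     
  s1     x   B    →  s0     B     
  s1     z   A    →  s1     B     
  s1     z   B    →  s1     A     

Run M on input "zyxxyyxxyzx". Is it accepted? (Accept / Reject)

Reject

No computation consumes all input and empties the stack.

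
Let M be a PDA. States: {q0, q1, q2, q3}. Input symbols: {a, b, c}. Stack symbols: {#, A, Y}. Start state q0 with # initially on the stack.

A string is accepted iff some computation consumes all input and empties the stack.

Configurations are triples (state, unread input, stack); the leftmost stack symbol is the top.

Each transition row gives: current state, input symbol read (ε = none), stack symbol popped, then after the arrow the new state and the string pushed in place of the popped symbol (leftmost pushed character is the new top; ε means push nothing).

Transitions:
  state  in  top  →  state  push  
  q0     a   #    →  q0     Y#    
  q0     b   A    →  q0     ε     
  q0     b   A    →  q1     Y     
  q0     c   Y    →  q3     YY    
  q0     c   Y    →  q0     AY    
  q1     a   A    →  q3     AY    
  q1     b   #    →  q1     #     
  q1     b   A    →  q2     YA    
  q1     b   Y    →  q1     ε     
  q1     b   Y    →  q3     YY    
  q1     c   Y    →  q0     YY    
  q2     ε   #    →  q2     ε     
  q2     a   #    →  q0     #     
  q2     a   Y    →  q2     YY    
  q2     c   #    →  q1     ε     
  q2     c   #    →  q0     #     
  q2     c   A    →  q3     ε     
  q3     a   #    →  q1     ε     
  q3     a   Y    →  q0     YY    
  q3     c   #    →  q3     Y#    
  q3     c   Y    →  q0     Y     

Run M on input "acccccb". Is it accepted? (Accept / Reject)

Reject

No computation consumes all input and empties the stack.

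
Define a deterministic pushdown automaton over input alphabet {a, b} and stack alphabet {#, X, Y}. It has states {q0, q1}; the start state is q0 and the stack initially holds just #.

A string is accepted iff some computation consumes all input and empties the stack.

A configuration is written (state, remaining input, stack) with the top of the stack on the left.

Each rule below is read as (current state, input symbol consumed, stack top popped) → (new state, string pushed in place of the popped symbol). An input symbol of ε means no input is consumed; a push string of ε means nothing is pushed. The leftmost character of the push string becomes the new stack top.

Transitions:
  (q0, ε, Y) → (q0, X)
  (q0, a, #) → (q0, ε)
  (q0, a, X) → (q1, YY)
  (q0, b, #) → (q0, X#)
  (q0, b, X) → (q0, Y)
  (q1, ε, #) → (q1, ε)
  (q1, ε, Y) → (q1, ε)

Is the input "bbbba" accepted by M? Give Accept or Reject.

(q0, bbbba, #)
  read b, top #: go to q0, push X# → (q0, bbba, X#)
  read b, top X: go to q0, push Y → (q0, bba, Y#)
  ε-move, top Y: go to q0, push X → (q0, bba, X#)
  read b, top X: go to q0, push Y → (q0, ba, Y#)
  ε-move, top Y: go to q0, push X → (q0, ba, X#)
  read b, top X: go to q0, push Y → (q0, a, Y#)
  ε-move, top Y: go to q0, push X → (q0, a, X#)
  read a, top X: go to q1, push YY → (q1, ε, YY#)
  ε-move, top Y: go to q1, push ε → (q1, ε, Y#)
  ε-move, top Y: go to q1, push ε → (q1, ε, #)
  ε-move, top #: go to q1, push ε → (q1, ε, ε)
All input consumed and the stack is empty.

Accept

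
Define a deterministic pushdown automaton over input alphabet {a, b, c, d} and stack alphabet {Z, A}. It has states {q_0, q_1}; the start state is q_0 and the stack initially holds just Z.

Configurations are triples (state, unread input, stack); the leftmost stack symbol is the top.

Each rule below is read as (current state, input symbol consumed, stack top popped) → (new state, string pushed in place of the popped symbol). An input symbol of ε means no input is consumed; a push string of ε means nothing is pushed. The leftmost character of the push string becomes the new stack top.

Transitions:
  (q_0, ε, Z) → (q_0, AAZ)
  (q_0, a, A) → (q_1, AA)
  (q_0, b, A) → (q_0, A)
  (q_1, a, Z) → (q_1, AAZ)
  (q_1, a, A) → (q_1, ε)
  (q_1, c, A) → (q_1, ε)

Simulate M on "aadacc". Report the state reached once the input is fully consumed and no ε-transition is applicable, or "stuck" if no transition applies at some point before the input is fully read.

stuck

(q_0, aadacc, Z)
  ε-move, top Z: go to q_0, push AAZ → (q_0, aadacc, AAZ)
  read a, top A: go to q_1, push AA → (q_1, adacc, AAAZ)
  read a, top A: go to q_1, push ε → (q_1, dacc, AAZ)
No transition for (q_1, d, top A); M blocks with input dacc remaining.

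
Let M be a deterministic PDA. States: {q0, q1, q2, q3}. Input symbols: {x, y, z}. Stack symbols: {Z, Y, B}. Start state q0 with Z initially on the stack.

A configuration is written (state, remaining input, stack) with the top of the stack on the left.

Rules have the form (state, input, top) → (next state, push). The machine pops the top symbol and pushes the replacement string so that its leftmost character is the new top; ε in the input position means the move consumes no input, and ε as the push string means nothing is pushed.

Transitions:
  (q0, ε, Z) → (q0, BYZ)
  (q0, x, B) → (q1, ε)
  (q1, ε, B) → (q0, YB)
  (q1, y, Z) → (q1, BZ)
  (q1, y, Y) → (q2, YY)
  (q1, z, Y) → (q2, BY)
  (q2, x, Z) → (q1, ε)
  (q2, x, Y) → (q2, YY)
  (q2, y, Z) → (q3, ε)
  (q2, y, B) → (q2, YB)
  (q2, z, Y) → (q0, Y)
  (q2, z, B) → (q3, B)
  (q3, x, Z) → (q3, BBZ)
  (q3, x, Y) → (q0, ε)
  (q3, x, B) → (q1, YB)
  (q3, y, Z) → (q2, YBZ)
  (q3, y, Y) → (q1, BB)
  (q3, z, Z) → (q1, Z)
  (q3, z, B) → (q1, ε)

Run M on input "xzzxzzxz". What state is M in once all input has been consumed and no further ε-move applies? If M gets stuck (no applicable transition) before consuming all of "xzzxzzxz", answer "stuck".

q2

(q0, xzzxzzxz, Z)
  ε-move, top Z: go to q0, push BYZ → (q0, xzzxzzxz, BYZ)
  read x, top B: go to q1, push ε → (q1, zzxzzxz, YZ)
  read z, top Y: go to q2, push BY → (q2, zxzzxz, BYZ)
  read z, top B: go to q3, push B → (q3, xzzxz, BYZ)
  read x, top B: go to q1, push YB → (q1, zzxz, YBYZ)
  read z, top Y: go to q2, push BY → (q2, zxz, BYBYZ)
  read z, top B: go to q3, push B → (q3, xz, BYBYZ)
  read x, top B: go to q1, push YB → (q1, z, YBYBYZ)
  read z, top Y: go to q2, push BY → (q2, ε, BYBYBYZ)
All input consumed; M is in state q2.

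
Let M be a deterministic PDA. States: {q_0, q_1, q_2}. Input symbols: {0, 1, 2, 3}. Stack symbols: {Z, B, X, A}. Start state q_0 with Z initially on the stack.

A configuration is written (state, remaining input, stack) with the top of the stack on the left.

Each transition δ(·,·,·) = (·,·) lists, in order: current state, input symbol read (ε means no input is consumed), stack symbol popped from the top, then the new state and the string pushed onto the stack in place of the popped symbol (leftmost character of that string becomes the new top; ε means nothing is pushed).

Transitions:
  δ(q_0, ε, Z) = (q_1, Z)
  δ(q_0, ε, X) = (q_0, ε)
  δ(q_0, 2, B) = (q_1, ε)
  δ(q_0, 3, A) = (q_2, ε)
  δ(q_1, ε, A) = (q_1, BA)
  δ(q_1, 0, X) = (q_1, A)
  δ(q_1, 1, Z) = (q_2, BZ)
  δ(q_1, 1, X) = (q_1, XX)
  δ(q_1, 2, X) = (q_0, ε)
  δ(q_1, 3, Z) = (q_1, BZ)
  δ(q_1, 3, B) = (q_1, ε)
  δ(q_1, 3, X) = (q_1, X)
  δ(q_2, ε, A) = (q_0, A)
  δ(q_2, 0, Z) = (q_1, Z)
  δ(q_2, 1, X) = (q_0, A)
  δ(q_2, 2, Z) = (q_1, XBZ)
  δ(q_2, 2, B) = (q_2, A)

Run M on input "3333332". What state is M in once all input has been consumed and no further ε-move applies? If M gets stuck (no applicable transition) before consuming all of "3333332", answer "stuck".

stuck

(q_0, 3333332, Z)
  ε-move, top Z: go to q_1, push Z → (q_1, 3333332, Z)
  read 3, top Z: go to q_1, push BZ → (q_1, 333332, BZ)
  read 3, top B: go to q_1, push ε → (q_1, 33332, Z)
  read 3, top Z: go to q_1, push BZ → (q_1, 3332, BZ)
  read 3, top B: go to q_1, push ε → (q_1, 332, Z)
  read 3, top Z: go to q_1, push BZ → (q_1, 32, BZ)
  read 3, top B: go to q_1, push ε → (q_1, 2, Z)
No transition for (q_1, 2, top Z); M blocks with input 2 remaining.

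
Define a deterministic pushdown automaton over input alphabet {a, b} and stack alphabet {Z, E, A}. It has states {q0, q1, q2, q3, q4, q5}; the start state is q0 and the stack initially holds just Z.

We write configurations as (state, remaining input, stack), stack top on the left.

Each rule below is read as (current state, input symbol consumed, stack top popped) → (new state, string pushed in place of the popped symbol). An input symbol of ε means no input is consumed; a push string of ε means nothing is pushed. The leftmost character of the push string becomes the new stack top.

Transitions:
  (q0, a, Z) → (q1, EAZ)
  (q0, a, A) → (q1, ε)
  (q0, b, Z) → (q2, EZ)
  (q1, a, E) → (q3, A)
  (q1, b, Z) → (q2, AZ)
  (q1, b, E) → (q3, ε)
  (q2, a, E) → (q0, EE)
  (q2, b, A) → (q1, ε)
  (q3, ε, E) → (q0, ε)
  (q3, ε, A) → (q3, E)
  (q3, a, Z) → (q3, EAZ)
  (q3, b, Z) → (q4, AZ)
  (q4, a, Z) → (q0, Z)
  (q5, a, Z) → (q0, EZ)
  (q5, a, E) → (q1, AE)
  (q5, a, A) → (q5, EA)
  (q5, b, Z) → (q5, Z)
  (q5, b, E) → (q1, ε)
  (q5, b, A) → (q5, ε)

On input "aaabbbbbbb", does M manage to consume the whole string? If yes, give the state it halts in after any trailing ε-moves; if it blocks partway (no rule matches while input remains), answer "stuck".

(q0, aaabbbbbbb, Z)
  read a, top Z: go to q1, push EAZ → (q1, aabbbbbbb, EAZ)
  read a, top E: go to q3, push A → (q3, abbbbbbb, AAZ)
  ε-move, top A: go to q3, push E → (q3, abbbbbbb, EAZ)
  ε-move, top E: go to q0, push ε → (q0, abbbbbbb, AZ)
  read a, top A: go to q1, push ε → (q1, bbbbbbb, Z)
  read b, top Z: go to q2, push AZ → (q2, bbbbbb, AZ)
  read b, top A: go to q1, push ε → (q1, bbbbb, Z)
  read b, top Z: go to q2, push AZ → (q2, bbbb, AZ)
  read b, top A: go to q1, push ε → (q1, bbb, Z)
  read b, top Z: go to q2, push AZ → (q2, bb, AZ)
  read b, top A: go to q1, push ε → (q1, b, Z)
  read b, top Z: go to q2, push AZ → (q2, ε, AZ)
All input consumed; M is in state q2.

q2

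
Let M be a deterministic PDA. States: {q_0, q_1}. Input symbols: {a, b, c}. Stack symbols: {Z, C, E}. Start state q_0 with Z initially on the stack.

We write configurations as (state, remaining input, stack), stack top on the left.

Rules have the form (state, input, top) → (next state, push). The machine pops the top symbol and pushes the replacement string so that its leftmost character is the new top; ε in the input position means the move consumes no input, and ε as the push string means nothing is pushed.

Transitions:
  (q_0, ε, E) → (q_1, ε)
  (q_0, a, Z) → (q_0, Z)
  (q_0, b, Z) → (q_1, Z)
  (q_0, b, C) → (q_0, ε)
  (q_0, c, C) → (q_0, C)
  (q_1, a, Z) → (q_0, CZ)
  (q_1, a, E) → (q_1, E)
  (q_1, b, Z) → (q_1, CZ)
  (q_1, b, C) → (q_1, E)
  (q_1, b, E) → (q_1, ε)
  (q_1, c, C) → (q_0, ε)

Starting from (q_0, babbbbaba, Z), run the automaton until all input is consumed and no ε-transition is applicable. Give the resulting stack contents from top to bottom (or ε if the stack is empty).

(q_0, babbbbaba, Z) ⊢ (q_1, abbbbaba, Z) ⊢ (q_0, bbbbaba, CZ) ⊢ (q_0, bbbaba, Z) ⊢ (q_1, bbaba, Z) ⊢ (q_1, baba, CZ) ⊢ (q_1, aba, EZ) ⊢ (q_1, ba, EZ) ⊢ (q_1, a, Z) ⊢ (q_0, ε, CZ)
All input consumed in state q_0 with stack CZ.

CZ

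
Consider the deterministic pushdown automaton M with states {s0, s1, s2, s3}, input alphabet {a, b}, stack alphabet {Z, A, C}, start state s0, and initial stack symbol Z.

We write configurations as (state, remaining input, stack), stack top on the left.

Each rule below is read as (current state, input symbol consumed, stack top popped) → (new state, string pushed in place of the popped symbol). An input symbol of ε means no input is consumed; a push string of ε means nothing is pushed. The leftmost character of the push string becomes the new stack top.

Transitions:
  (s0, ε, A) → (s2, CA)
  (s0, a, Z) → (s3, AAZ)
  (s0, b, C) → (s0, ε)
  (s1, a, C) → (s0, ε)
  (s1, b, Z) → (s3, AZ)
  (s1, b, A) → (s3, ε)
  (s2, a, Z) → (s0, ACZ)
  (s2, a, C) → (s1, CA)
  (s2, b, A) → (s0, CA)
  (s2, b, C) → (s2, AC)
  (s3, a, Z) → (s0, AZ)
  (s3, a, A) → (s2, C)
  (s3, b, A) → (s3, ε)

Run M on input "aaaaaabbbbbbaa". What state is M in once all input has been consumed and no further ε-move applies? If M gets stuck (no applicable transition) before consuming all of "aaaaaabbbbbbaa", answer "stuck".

s2

(s0, aaaaaabbbbbbaa, Z)
  read a, top Z: go to s3, push AAZ → (s3, aaaaabbbbbbaa, AAZ)
  read a, top A: go to s2, push C → (s2, aaaabbbbbbaa, CAZ)
  read a, top C: go to s1, push CA → (s1, aaabbbbbbaa, CAAZ)
  read a, top C: go to s0, push ε → (s0, aabbbbbbaa, AAZ)
  ε-move, top A: go to s2, push CA → (s2, aabbbbbbaa, CAAZ)
  read a, top C: go to s1, push CA → (s1, abbbbbbaa, CAAAZ)
  read a, top C: go to s0, push ε → (s0, bbbbbbaa, AAAZ)
  ε-move, top A: go to s2, push CA → (s2, bbbbbbaa, CAAAZ)
  read b, top C: go to s2, push AC → (s2, bbbbbaa, ACAAAZ)
  read b, top A: go to s0, push CA → (s0, bbbbaa, CACAAAZ)
  read b, top C: go to s0, push ε → (s0, bbbaa, ACAAAZ)
  ε-move, top A: go to s2, push CA → (s2, bbbaa, CACAAAZ)
  read b, top C: go to s2, push AC → (s2, bbaa, ACACAAAZ)
  read b, top A: go to s0, push CA → (s0, baa, CACACAAAZ)
  read b, top C: go to s0, push ε → (s0, aa, ACACAAAZ)
  ε-move, top A: go to s2, push CA → (s2, aa, CACACAAAZ)
  read a, top C: go to s1, push CA → (s1, a, CAACACAAAZ)
  read a, top C: go to s0, push ε → (s0, ε, AACACAAAZ)
  ε-move, top A: go to s2, push CA → (s2, ε, CAACACAAAZ)
All input consumed; M is in state s2.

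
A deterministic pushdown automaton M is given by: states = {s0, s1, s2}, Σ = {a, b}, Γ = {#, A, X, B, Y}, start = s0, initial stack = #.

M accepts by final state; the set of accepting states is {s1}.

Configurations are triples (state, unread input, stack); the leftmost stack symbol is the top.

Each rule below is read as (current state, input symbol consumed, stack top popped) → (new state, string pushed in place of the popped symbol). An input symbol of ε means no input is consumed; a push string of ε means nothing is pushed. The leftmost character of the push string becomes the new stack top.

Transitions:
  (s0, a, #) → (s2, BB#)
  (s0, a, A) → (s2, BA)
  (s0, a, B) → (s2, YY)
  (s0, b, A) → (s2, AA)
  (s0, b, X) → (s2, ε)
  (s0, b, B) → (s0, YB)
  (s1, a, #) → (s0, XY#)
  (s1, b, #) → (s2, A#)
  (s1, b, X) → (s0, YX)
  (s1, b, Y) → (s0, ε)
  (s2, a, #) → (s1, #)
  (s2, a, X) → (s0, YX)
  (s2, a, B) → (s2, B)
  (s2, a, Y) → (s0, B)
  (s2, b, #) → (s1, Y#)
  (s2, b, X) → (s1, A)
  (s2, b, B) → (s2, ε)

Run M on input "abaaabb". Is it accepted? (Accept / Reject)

(s0, abaaabb, #)
  read a, top #: go to s2, push BB# → (s2, baaabb, BB#)
  read b, top B: go to s2, push ε → (s2, aaabb, B#)
  read a, top B: go to s2, push B → (s2, aabb, B#)
  read a, top B: go to s2, push B → (s2, abb, B#)
  read a, top B: go to s2, push B → (s2, bb, B#)
  read b, top B: go to s2, push ε → (s2, b, #)
  read b, top #: go to s1, push Y# → (s1, ε, Y#)
All input consumed; state s1 ∈ F.

Accept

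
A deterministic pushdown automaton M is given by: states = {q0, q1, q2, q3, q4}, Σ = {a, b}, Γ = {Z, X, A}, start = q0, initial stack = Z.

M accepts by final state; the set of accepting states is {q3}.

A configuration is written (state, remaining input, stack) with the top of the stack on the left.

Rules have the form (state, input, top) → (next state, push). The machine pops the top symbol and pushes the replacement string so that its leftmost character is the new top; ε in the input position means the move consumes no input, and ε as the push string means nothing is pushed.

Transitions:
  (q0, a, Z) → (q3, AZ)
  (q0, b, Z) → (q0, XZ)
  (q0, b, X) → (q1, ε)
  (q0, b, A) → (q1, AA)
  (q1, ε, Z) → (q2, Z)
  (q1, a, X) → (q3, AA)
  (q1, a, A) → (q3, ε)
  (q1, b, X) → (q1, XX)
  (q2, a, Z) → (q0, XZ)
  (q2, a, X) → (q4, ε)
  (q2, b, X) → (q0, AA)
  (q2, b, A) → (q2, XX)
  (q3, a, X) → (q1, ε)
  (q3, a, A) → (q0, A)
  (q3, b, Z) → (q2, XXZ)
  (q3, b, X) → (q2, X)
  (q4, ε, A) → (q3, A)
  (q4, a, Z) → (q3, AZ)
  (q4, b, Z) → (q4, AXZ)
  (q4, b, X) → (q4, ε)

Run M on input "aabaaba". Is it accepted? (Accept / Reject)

(q0, aabaaba, Z)
  read a, top Z: go to q3, push AZ → (q3, abaaba, AZ)
  read a, top A: go to q0, push A → (q0, baaba, AZ)
  read b, top A: go to q1, push AA → (q1, aaba, AAZ)
  read a, top A: go to q3, push ε → (q3, aba, AZ)
  read a, top A: go to q0, push A → (q0, ba, AZ)
  read b, top A: go to q1, push AA → (q1, a, AAZ)
  read a, top A: go to q3, push ε → (q3, ε, AZ)
All input consumed; state q3 ∈ F.

Accept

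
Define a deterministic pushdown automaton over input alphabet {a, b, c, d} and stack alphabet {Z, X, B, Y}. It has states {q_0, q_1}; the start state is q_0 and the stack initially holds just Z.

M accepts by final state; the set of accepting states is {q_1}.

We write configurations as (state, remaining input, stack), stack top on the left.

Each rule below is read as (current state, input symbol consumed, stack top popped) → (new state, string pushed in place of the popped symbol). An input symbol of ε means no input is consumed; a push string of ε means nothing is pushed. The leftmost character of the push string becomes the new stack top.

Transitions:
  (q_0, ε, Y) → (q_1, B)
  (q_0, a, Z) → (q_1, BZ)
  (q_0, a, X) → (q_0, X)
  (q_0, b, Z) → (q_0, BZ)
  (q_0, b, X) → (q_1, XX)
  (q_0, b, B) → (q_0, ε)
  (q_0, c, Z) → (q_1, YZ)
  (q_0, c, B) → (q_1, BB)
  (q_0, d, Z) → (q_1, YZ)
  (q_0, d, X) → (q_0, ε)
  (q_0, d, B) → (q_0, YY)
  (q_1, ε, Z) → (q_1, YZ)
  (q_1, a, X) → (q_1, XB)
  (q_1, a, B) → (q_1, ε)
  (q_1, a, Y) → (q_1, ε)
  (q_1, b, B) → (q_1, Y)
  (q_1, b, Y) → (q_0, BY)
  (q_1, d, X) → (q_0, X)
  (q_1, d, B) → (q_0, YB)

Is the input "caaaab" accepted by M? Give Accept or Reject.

Reject

(q_0, caaaab, Z)
  read c, top Z: go to q_1, push YZ → (q_1, aaaab, YZ)
  read a, top Y: go to q_1, push ε → (q_1, aaab, Z)
  ε-move, top Z: go to q_1, push YZ → (q_1, aaab, YZ)
  read a, top Y: go to q_1, push ε → (q_1, aab, Z)
  ε-move, top Z: go to q_1, push YZ → (q_1, aab, YZ)
  read a, top Y: go to q_1, push ε → (q_1, ab, Z)
  ε-move, top Z: go to q_1, push YZ → (q_1, ab, YZ)
  read a, top Y: go to q_1, push ε → (q_1, b, Z)
  ε-move, top Z: go to q_1, push YZ → (q_1, b, YZ)
  read b, top Y: go to q_0, push BY → (q_0, ε, BYZ)
All input consumed; state q_0 ∉ F and no further ε-move applies.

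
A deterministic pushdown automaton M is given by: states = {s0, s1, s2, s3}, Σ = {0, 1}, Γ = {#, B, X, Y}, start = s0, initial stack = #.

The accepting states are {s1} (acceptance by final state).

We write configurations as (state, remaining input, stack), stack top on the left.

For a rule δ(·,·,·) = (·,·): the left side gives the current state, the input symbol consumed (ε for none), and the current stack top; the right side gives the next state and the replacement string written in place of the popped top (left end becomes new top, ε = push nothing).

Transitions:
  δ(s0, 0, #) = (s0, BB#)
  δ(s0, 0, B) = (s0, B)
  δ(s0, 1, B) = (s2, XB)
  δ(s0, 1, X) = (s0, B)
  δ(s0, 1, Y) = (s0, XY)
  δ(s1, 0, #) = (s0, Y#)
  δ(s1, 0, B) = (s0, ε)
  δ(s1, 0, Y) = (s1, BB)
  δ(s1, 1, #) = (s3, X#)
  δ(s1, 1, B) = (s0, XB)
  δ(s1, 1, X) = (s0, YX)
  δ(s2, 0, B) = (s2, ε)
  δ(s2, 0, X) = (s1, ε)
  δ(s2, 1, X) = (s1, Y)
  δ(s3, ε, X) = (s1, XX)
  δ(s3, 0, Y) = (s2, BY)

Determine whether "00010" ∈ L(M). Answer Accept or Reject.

Accept

(s0, 00010, #) ⊢ (s0, 0010, BB#) ⊢ (s0, 010, BB#) ⊢ (s0, 10, BB#) ⊢ (s2, 0, XBB#) ⊢ (s1, ε, BB#)
All input consumed; state s1 ∈ F.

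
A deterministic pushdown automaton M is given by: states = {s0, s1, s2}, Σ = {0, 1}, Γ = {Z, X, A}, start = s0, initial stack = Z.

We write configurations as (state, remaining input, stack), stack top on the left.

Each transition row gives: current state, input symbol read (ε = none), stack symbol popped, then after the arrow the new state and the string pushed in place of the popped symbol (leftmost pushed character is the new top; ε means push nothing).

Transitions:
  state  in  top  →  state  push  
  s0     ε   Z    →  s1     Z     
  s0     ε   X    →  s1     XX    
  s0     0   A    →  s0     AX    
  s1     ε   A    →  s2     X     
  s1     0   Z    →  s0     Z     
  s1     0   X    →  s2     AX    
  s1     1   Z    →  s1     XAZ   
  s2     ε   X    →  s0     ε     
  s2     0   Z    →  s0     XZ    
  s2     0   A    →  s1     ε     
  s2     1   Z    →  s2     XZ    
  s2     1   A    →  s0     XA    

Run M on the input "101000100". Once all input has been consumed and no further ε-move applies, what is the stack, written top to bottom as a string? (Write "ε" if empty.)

(s0, 101000100, Z)
  ε-move, top Z: go to s1, push Z → (s1, 101000100, Z)
  read 1, top Z: go to s1, push XAZ → (s1, 01000100, XAZ)
  read 0, top X: go to s2, push AX → (s2, 1000100, AXAZ)
  read 1, top A: go to s0, push XA → (s0, 000100, XAXAZ)
  ε-move, top X: go to s1, push XX → (s1, 000100, XXAXAZ)
  read 0, top X: go to s2, push AX → (s2, 00100, AXXAXAZ)
  read 0, top A: go to s1, push ε → (s1, 0100, XXAXAZ)
  read 0, top X: go to s2, push AX → (s2, 100, AXXAXAZ)
  read 1, top A: go to s0, push XA → (s0, 00, XAXXAXAZ)
  ε-move, top X: go to s1, push XX → (s1, 00, XXAXXAXAZ)
  read 0, top X: go to s2, push AX → (s2, 0, AXXAXXAXAZ)
  read 0, top A: go to s1, push ε → (s1, ε, XXAXXAXAZ)
All input consumed in state s1 with stack XXAXXAXAZ.

XXAXXAXAZ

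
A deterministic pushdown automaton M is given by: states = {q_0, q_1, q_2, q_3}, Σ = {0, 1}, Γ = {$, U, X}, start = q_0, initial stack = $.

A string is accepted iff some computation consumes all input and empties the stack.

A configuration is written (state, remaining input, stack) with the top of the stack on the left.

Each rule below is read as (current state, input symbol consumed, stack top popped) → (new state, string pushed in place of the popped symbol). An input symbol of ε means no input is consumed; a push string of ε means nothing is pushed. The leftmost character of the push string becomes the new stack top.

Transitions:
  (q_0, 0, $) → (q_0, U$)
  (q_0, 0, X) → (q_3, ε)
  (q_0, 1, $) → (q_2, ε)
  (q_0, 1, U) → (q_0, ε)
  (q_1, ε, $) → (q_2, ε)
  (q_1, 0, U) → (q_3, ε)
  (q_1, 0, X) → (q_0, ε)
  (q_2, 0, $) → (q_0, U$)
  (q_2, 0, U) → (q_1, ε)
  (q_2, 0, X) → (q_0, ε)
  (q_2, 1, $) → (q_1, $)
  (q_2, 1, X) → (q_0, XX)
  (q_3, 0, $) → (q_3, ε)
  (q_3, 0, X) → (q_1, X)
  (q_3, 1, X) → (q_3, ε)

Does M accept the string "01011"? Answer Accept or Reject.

Accept

(q_0, 01011, $)
  read 0, top $: go to q_0, push U$ → (q_0, 1011, U$)
  read 1, top U: go to q_0, push ε → (q_0, 011, $)
  read 0, top $: go to q_0, push U$ → (q_0, 11, U$)
  read 1, top U: go to q_0, push ε → (q_0, 1, $)
  read 1, top $: go to q_2, push ε → (q_2, ε, ε)
All input consumed and the stack is empty.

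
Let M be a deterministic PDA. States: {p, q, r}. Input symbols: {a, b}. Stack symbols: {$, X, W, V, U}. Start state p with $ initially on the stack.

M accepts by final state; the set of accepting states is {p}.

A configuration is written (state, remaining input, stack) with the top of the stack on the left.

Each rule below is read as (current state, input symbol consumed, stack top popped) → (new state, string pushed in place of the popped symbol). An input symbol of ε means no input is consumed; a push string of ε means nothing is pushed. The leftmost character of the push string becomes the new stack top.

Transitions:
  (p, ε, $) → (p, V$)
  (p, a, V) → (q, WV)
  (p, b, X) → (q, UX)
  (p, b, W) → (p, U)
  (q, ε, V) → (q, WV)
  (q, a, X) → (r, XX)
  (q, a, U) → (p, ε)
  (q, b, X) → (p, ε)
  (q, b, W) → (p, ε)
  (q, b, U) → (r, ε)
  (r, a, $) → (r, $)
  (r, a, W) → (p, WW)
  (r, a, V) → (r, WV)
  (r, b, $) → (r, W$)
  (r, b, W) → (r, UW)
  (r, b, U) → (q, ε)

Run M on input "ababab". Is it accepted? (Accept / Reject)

(p, ababab, $) ⊢ (p, ababab, V$) ⊢ (q, babab, WV$) ⊢ (p, abab, V$) ⊢ (q, bab, WV$) ⊢ (p, ab, V$) ⊢ (q, b, WV$) ⊢ (p, ε, V$)
All input consumed; state p ∈ F.

Accept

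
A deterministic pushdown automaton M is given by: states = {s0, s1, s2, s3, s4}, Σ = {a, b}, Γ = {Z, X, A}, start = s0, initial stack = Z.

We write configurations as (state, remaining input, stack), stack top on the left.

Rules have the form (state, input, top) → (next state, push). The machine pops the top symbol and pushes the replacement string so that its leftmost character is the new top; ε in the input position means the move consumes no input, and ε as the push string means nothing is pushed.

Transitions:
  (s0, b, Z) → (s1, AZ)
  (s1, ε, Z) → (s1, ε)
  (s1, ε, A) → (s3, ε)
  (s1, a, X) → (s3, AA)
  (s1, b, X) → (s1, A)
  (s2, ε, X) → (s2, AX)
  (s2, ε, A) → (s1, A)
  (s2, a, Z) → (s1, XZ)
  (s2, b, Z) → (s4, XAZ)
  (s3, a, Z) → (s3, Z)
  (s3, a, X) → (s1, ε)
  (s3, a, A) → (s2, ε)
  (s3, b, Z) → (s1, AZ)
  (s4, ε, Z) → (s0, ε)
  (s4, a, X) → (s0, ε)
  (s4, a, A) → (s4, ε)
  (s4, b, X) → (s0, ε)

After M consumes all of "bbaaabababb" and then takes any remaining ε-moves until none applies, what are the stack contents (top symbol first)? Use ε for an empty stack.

Z

(s0, bbaaabababb, Z)
  read b, top Z: go to s1, push AZ → (s1, baaabababb, AZ)
  ε-move, top A: go to s3, push ε → (s3, baaabababb, Z)
  read b, top Z: go to s1, push AZ → (s1, aaabababb, AZ)
  ε-move, top A: go to s3, push ε → (s3, aaabababb, Z)
  read a, top Z: go to s3, push Z → (s3, aabababb, Z)
  read a, top Z: go to s3, push Z → (s3, abababb, Z)
  read a, top Z: go to s3, push Z → (s3, bababb, Z)
  read b, top Z: go to s1, push AZ → (s1, ababb, AZ)
  ε-move, top A: go to s3, push ε → (s3, ababb, Z)
  read a, top Z: go to s3, push Z → (s3, babb, Z)
  read b, top Z: go to s1, push AZ → (s1, abb, AZ)
  ε-move, top A: go to s3, push ε → (s3, abb, Z)
  read a, top Z: go to s3, push Z → (s3, bb, Z)
  read b, top Z: go to s1, push AZ → (s1, b, AZ)
  ε-move, top A: go to s3, push ε → (s3, b, Z)
  read b, top Z: go to s1, push AZ → (s1, ε, AZ)
  ε-move, top A: go to s3, push ε → (s3, ε, Z)
All input consumed in state s3 with stack Z.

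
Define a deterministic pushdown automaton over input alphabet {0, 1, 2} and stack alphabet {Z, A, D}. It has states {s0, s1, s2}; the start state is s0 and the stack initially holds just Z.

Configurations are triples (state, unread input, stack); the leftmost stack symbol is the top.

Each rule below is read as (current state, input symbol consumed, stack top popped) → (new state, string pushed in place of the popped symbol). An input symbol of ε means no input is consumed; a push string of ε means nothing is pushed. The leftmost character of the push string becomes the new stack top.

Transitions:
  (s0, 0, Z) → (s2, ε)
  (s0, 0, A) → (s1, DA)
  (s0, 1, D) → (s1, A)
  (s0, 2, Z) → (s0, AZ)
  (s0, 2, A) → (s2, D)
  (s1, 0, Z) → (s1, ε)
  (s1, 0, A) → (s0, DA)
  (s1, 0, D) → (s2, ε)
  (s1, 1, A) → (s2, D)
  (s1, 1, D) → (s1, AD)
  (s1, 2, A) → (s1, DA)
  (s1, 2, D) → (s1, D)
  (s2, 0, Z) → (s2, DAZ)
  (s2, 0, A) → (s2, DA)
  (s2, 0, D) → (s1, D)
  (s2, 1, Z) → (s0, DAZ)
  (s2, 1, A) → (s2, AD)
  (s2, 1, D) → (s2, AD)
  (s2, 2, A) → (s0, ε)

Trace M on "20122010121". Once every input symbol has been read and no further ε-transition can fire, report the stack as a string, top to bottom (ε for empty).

(s0, 20122010121, Z) ⊢ (s0, 0122010121, AZ) ⊢ (s1, 122010121, DAZ) ⊢ (s1, 22010121, ADAZ) ⊢ (s1, 2010121, DADAZ) ⊢ (s1, 010121, DADAZ) ⊢ (s2, 10121, ADAZ) ⊢ (s2, 0121, ADDAZ) ⊢ (s2, 121, DADDAZ) ⊢ (s2, 21, ADADDAZ) ⊢ (s0, 1, DADDAZ) ⊢ (s1, ε, AADDAZ)
All input consumed in state s1 with stack AADDAZ.

AADDAZ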